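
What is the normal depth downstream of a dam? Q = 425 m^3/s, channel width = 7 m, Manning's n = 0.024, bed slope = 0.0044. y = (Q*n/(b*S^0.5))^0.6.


y = (425 * 0.024 / (7 * 0.0044^0.5))^0.6 = 6.3836 m


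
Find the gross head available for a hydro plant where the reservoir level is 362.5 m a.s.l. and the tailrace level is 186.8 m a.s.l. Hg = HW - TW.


Hg = 362.5 - 186.8 = 175.7000 m


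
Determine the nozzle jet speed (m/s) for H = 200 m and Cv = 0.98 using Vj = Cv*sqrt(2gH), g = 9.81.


Vj = 0.98 * sqrt(2*9.81*200) = 61.3890 m/s


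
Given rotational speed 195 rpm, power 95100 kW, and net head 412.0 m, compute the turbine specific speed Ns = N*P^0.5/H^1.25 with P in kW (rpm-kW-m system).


Ns = 195 * 95100^0.5 / 412.0^1.25 = 32.3969


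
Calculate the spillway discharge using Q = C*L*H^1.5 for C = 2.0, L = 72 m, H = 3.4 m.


Q = 2.0 * 72 * 3.4^1.5 = 902.7778 m^3/s


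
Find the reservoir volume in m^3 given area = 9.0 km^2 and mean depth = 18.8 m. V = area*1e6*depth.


V = 9.0 * 1e6 * 18.8 = 1.6920e+08 m^3


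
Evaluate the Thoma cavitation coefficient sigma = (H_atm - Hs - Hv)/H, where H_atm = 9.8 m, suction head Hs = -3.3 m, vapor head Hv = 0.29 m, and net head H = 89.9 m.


sigma = (9.8 - (-3.3) - 0.29) / 89.9 = 0.1425


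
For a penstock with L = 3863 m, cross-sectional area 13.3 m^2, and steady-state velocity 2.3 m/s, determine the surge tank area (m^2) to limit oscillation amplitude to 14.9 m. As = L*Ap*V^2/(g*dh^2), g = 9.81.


As = 3863 * 13.3 * 2.3^2 / (9.81 * 14.9^2) = 124.7931 m^2


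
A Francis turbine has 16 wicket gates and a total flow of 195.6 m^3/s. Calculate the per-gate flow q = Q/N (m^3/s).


q = 195.6 / 16 = 12.2250 m^3/s


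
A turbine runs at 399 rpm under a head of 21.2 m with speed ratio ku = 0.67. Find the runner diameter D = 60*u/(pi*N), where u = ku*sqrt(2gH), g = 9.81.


u = 0.67 * sqrt(2*9.81*21.2) = 13.6645 m/s
D = 60 * 13.6645 / (pi * 399) = 0.6541 m


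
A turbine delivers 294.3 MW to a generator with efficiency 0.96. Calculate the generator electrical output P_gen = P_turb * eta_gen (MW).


P_gen = 294.3 * 0.96 = 282.5280 MW


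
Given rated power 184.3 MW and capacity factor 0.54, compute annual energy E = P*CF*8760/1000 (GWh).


E = 184.3 * 0.54 * 8760 / 1000 = 871.8127 GWh


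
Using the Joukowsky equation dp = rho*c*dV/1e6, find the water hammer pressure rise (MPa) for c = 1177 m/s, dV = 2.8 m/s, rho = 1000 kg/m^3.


dp = 1000 * 1177 * 2.8 / 1e6 = 3.2956 MPa


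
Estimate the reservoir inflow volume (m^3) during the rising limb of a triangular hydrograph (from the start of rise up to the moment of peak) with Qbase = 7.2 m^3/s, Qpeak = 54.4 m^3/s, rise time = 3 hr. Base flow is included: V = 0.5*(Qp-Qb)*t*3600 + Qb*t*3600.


V = 0.5*(54.4 - 7.2)*3*3600 + 7.2*3*3600 = 332640.0000 m^3


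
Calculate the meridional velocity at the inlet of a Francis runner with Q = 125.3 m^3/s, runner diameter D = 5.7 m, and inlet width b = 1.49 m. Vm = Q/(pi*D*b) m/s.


Vm = 125.3 / (pi * 5.7 * 1.49) = 4.6961 m/s


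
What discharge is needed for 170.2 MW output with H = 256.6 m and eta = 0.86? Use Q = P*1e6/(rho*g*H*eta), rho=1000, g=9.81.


Q = 170.2 * 1e6 / (1000 * 9.81 * 256.6 * 0.86) = 78.6204 m^3/s


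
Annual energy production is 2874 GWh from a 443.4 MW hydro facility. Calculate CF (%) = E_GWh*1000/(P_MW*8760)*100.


CF = 2874 * 1000 / (443.4 * 8760) * 100 = 73.9924 %


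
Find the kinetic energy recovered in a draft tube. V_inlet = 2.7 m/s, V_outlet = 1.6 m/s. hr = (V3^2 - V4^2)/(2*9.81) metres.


hr = (2.7^2 - 1.6^2) / (2*9.81) = 0.2411 m


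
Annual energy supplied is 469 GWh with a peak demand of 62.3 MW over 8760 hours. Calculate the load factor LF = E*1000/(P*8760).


LF = 469 * 1000 / (62.3 * 8760) = 0.8594


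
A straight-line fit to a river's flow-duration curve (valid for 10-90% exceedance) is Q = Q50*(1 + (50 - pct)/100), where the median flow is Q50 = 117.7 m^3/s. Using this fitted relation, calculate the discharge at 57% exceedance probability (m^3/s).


Q = 117.7 * (1 + (50 - 57)/100) = 109.4610 m^3/s


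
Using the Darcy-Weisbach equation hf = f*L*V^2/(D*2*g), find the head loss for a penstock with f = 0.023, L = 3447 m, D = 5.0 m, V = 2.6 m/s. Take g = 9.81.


hf = 0.023 * 3447 * 2.6^2 / (5.0 * 2 * 9.81) = 5.4632 m


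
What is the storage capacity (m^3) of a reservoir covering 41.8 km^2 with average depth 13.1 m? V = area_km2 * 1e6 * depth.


V = 41.8 * 1e6 * 13.1 = 5.4758e+08 m^3


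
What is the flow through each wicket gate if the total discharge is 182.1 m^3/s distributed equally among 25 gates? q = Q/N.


q = 182.1 / 25 = 7.2840 m^3/s


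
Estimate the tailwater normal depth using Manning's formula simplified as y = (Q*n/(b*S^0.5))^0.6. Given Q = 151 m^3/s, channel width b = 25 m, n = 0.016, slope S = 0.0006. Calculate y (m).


y = (151 * 0.016 / (25 * 0.0006^0.5))^0.6 = 2.2785 m


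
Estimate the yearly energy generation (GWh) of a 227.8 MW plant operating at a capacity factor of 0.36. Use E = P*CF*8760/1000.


E = 227.8 * 0.36 * 8760 / 1000 = 718.3901 GWh


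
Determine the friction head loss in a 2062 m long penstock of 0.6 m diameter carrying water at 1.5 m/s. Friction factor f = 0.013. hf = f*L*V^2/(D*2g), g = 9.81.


hf = 0.013 * 2062 * 1.5^2 / (0.6 * 2 * 9.81) = 5.1235 m


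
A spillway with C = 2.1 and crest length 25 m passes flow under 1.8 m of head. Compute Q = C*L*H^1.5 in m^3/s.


Q = 2.1 * 25 * 1.8^1.5 = 126.7851 m^3/s


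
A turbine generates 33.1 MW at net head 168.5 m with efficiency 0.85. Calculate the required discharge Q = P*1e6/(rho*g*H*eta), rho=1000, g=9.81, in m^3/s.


Q = 33.1 * 1e6 / (1000 * 9.81 * 168.5 * 0.85) = 23.5581 m^3/s


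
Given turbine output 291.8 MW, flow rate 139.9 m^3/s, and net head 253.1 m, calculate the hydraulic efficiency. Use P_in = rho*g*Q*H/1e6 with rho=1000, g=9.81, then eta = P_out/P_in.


P_in = 1000 * 9.81 * 139.9 * 253.1 / 1e6 = 347.3592 MW
eta = 291.8 / 347.3592 = 0.8401


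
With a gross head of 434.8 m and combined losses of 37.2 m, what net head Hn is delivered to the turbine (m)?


Hn = 434.8 - 37.2 = 397.6000 m


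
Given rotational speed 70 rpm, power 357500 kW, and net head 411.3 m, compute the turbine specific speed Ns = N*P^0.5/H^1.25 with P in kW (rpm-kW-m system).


Ns = 70 * 357500^0.5 / 411.3^1.25 = 22.5963


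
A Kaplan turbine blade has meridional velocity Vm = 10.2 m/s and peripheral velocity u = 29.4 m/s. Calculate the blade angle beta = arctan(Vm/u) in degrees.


beta = arctan(10.2 / 29.4) = 19.1336 degrees


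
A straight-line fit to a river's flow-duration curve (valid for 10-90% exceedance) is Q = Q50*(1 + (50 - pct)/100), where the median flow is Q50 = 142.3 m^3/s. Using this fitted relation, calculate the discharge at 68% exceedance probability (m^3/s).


Q = 142.3 * (1 + (50 - 68)/100) = 116.6860 m^3/s


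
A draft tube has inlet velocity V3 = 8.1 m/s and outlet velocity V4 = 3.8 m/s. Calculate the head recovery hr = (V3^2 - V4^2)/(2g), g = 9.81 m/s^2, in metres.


hr = (8.1^2 - 3.8^2) / (2*9.81) = 2.6081 m


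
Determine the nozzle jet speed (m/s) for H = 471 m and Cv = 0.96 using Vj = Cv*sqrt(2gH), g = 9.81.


Vj = 0.96 * sqrt(2*9.81*471) = 92.2850 m/s


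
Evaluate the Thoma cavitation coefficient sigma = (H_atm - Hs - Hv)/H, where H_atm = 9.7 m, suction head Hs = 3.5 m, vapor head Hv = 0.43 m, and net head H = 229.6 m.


sigma = (9.7 - 3.5 - 0.43) / 229.6 = 0.0251


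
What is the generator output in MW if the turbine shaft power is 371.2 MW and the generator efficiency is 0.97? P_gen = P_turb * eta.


P_gen = 371.2 * 0.97 = 360.0640 MW


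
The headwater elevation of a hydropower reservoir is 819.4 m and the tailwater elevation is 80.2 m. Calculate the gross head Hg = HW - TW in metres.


Hg = 819.4 - 80.2 = 739.2000 m


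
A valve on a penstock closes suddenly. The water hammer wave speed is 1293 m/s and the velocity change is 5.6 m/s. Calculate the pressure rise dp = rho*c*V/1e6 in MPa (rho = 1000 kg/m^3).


dp = 1000 * 1293 * 5.6 / 1e6 = 7.2408 MPa


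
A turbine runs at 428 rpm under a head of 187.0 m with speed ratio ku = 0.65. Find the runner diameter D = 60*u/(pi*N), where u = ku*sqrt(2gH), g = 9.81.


u = 0.65 * sqrt(2*9.81*187.0) = 39.3717 m/s
D = 60 * 39.3717 / (pi * 428) = 1.7569 m


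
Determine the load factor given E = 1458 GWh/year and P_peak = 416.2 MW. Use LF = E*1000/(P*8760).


LF = 1458 * 1000 / (416.2 * 8760) = 0.3999


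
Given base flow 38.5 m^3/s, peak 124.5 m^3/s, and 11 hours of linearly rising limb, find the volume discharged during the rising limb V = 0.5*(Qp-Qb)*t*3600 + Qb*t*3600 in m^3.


V = 0.5*(124.5 - 38.5)*11*3600 + 38.5*11*3600 = 3.2274e+06 m^3


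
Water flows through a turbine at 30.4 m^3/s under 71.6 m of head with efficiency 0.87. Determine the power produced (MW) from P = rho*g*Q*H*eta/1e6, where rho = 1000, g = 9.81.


P = 1000 * 9.81 * 30.4 * 71.6 * 0.87 / 1e6 = 18.5770 MW


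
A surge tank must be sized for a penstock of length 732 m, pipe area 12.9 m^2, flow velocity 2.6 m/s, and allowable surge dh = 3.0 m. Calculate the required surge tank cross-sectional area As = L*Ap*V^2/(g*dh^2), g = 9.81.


As = 732 * 12.9 * 2.6^2 / (9.81 * 3.0^2) = 722.9961 m^2


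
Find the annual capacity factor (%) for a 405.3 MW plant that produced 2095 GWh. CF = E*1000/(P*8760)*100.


CF = 2095 * 1000 / (405.3 * 8760) * 100 = 59.0070 %


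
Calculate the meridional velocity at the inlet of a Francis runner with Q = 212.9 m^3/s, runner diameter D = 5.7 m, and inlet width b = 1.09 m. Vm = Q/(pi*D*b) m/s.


Vm = 212.9 / (pi * 5.7 * 1.09) = 10.9075 m/s


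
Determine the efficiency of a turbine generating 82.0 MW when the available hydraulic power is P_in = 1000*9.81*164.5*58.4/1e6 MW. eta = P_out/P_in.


P_in = 1000 * 9.81 * 164.5 * 58.4 / 1e6 = 94.2427 MW
eta = 82.0 / 94.2427 = 0.8701


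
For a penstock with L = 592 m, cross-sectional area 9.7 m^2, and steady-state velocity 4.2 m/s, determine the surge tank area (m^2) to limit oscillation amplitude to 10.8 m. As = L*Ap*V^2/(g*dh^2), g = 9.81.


As = 592 * 9.7 * 4.2^2 / (9.81 * 10.8^2) = 88.5270 m^2


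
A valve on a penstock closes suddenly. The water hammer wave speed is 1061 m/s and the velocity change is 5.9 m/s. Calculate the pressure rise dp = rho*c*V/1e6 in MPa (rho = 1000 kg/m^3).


dp = 1000 * 1061 * 5.9 / 1e6 = 6.2599 MPa


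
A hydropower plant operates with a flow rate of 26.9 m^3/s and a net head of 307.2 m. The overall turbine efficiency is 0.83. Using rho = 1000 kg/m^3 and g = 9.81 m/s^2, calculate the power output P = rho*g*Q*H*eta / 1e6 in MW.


P = 1000 * 9.81 * 26.9 * 307.2 * 0.83 / 1e6 = 67.2854 MW


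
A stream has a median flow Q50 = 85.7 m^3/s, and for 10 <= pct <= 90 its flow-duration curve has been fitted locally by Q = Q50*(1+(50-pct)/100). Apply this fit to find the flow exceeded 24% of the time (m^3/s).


Q = 85.7 * (1 + (50 - 24)/100) = 107.9820 m^3/s


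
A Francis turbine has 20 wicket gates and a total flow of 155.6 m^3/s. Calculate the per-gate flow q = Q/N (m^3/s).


q = 155.6 / 20 = 7.7800 m^3/s


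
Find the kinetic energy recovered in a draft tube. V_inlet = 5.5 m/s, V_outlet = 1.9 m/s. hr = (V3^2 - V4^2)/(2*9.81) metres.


hr = (5.5^2 - 1.9^2) / (2*9.81) = 1.3578 m


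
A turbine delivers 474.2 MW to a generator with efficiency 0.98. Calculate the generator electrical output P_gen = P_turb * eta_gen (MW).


P_gen = 474.2 * 0.98 = 464.7160 MW


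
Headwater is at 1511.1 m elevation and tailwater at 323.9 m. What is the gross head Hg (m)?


Hg = 1511.1 - 323.9 = 1187.2000 m


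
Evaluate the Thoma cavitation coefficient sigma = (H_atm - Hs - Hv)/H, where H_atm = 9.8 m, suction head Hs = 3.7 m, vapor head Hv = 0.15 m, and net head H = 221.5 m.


sigma = (9.8 - 3.7 - 0.15) / 221.5 = 0.0269


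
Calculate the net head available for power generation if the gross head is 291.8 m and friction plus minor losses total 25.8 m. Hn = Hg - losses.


Hn = 291.8 - 25.8 = 266.0000 m


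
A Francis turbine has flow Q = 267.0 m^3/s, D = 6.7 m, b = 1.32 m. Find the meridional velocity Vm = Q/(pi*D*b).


Vm = 267.0 / (pi * 6.7 * 1.32) = 9.6098 m/s


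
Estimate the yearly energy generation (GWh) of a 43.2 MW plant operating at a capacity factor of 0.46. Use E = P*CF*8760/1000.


E = 43.2 * 0.46 * 8760 / 1000 = 174.0787 GWh


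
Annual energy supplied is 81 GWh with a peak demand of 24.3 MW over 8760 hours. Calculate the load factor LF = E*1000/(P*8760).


LF = 81 * 1000 / (24.3 * 8760) = 0.3805


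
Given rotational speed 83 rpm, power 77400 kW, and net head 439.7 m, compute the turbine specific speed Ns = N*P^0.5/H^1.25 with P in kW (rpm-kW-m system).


Ns = 83 * 77400^0.5 / 439.7^1.25 = 11.4684


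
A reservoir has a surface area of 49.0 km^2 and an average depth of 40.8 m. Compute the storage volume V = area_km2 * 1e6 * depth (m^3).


V = 49.0 * 1e6 * 40.8 = 1.9992e+09 m^3


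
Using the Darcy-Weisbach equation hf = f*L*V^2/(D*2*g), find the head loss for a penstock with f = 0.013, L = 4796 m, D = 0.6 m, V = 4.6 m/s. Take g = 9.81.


hf = 0.013 * 4796 * 4.6^2 / (0.6 * 2 * 9.81) = 112.0696 m


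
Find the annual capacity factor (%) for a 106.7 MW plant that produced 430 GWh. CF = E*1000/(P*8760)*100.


CF = 430 * 1000 / (106.7 * 8760) * 100 = 46.0045 %


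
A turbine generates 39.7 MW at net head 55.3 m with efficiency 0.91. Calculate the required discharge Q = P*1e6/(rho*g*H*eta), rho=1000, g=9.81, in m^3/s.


Q = 39.7 * 1e6 / (1000 * 9.81 * 55.3 * 0.91) = 80.4183 m^3/s


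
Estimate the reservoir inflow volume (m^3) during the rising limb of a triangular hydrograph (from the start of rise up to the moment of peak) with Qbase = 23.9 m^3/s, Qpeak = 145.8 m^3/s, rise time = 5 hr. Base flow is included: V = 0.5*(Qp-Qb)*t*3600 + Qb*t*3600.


V = 0.5*(145.8 - 23.9)*5*3600 + 23.9*5*3600 = 1.5273e+06 m^3


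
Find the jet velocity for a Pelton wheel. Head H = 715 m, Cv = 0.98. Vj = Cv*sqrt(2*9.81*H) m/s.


Vj = 0.98 * sqrt(2*9.81*715) = 116.0723 m/s


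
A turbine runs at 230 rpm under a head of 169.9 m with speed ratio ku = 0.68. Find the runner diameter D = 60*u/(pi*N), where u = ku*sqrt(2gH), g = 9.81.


u = 0.68 * sqrt(2*9.81*169.9) = 39.2604 m/s
D = 60 * 39.2604 / (pi * 230) = 3.2601 m


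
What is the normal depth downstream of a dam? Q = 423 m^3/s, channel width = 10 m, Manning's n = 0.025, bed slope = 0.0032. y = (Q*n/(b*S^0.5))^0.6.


y = (423 * 0.025 / (10 * 0.0032^0.5))^0.6 = 5.7946 m


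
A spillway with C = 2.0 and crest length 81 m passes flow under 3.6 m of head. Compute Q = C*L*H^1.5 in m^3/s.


Q = 2.0 * 81 * 3.6^1.5 = 1106.5442 m^3/s


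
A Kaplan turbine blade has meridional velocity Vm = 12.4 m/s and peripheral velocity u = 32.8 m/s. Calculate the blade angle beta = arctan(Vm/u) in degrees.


beta = arctan(12.4 / 32.8) = 20.7090 degrees


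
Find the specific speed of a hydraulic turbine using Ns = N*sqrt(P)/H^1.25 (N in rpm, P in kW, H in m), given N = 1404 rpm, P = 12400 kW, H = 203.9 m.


Ns = 1404 * 12400^0.5 / 203.9^1.25 = 202.9114


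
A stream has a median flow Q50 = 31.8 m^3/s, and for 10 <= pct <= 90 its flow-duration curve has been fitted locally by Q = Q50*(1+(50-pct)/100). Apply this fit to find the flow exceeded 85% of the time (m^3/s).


Q = 31.8 * (1 + (50 - 85)/100) = 20.6700 m^3/s


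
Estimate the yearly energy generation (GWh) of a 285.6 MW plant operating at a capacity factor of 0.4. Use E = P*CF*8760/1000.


E = 285.6 * 0.4 * 8760 / 1000 = 1000.7424 GWh


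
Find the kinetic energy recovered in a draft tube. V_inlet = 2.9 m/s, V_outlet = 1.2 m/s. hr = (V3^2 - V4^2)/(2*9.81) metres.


hr = (2.9^2 - 1.2^2) / (2*9.81) = 0.3552 m


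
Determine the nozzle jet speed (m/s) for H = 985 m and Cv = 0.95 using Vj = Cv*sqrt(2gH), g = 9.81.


Vj = 0.95 * sqrt(2*9.81*985) = 132.0661 m/s


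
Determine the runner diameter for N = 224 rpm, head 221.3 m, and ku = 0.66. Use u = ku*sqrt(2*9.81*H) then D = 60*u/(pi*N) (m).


u = 0.66 * sqrt(2*9.81*221.3) = 43.4895 m/s
D = 60 * 43.4895 / (pi * 224) = 3.7080 m


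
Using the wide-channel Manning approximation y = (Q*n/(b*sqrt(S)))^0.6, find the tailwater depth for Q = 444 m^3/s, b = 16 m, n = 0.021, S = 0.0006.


y = (444 * 0.021 / (16 * 0.0006^0.5))^0.6 = 6.6964 m


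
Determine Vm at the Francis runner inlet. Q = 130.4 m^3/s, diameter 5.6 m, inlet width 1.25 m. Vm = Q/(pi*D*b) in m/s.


Vm = 130.4 / (pi * 5.6 * 1.25) = 5.9297 m/s


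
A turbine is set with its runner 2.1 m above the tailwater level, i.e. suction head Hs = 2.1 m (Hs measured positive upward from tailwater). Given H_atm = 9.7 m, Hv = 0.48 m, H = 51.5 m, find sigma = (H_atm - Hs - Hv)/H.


sigma = (9.7 - 2.1 - 0.48) / 51.5 = 0.1383


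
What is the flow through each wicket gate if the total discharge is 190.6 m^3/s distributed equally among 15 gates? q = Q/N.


q = 190.6 / 15 = 12.7067 m^3/s


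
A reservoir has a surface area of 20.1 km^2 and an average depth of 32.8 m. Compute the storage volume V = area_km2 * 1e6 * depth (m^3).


V = 20.1 * 1e6 * 32.8 = 6.5928e+08 m^3


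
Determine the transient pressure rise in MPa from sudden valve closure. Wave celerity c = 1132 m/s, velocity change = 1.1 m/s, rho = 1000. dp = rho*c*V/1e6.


dp = 1000 * 1132 * 1.1 / 1e6 = 1.2452 MPa


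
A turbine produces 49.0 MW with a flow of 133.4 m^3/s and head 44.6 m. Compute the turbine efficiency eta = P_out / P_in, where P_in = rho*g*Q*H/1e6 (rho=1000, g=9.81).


P_in = 1000 * 9.81 * 133.4 * 44.6 / 1e6 = 58.3660 MW
eta = 49.0 / 58.3660 = 0.8395


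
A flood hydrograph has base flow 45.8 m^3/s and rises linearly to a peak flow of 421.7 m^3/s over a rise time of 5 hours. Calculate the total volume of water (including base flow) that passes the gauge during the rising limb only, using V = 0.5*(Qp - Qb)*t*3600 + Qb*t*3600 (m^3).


V = 0.5*(421.7 - 45.8)*5*3600 + 45.8*5*3600 = 4.2075e+06 m^3


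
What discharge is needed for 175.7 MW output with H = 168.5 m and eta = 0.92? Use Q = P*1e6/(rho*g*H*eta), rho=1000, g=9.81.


Q = 175.7 * 1e6 / (1000 * 9.81 * 168.5 * 0.92) = 115.5354 m^3/s


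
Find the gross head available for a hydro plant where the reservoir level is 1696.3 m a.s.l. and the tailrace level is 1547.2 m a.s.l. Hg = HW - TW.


Hg = 1696.3 - 1547.2 = 149.1000 m


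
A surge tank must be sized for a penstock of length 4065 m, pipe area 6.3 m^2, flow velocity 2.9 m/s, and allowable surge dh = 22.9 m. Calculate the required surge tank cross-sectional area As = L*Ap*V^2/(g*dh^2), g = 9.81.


As = 4065 * 6.3 * 2.9^2 / (9.81 * 22.9^2) = 41.8656 m^2


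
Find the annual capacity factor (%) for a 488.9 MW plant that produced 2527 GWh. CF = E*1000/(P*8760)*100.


CF = 2527 * 1000 / (488.9 * 8760) * 100 = 59.0040 %


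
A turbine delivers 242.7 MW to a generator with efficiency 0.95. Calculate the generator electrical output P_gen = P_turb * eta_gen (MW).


P_gen = 242.7 * 0.95 = 230.5650 MW


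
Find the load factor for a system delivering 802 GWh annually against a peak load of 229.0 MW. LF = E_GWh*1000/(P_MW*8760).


LF = 802 * 1000 / (229.0 * 8760) = 0.3998


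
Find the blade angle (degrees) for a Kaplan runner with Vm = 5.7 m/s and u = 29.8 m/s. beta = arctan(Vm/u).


beta = arctan(5.7 / 29.8) = 10.8285 degrees


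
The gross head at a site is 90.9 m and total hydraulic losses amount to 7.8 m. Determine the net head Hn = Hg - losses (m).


Hn = 90.9 - 7.8 = 83.1000 m


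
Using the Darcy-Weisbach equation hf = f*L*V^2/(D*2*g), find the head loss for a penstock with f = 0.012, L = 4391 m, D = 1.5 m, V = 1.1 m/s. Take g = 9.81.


hf = 0.012 * 4391 * 1.1^2 / (1.5 * 2 * 9.81) = 2.1664 m


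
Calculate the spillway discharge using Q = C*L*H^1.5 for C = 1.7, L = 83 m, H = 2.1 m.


Q = 1.7 * 83 * 2.1^1.5 = 429.3940 m^3/s


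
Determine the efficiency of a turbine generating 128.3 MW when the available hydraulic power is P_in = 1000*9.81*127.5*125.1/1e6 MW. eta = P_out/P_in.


P_in = 1000 * 9.81 * 127.5 * 125.1 / 1e6 = 156.4720 MW
eta = 128.3 / 156.4720 = 0.8200


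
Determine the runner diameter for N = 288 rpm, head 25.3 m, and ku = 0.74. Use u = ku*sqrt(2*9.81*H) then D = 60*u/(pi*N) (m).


u = 0.74 * sqrt(2*9.81*25.3) = 16.4870 m/s
D = 60 * 16.4870 / (pi * 288) = 1.0933 m


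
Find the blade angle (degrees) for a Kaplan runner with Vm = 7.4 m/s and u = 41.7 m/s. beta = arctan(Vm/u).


beta = arctan(7.4 / 41.7) = 10.0628 degrees


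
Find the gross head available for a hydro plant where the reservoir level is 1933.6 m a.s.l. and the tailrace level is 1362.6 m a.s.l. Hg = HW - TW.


Hg = 1933.6 - 1362.6 = 571.0000 m


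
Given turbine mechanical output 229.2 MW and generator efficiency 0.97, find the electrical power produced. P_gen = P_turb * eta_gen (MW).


P_gen = 229.2 * 0.97 = 222.3240 MW


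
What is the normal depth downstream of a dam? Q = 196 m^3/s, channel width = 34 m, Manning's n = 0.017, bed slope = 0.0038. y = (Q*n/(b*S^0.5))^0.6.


y = (196 * 0.017 / (34 * 0.0038^0.5))^0.6 = 1.3207 m


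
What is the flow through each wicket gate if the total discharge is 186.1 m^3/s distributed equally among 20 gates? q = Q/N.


q = 186.1 / 20 = 9.3050 m^3/s


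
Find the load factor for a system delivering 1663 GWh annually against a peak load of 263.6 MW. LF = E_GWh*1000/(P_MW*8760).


LF = 1663 * 1000 / (263.6 * 8760) = 0.7202


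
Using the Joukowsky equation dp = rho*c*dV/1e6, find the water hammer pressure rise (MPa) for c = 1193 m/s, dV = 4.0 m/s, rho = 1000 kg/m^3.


dp = 1000 * 1193 * 4.0 / 1e6 = 4.7720 MPa


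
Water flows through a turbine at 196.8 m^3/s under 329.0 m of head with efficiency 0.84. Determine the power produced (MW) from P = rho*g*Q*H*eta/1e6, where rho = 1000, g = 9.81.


P = 1000 * 9.81 * 196.8 * 329.0 * 0.84 / 1e6 = 533.5428 MW


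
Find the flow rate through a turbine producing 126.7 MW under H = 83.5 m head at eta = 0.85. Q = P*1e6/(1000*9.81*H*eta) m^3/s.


Q = 126.7 * 1e6 / (1000 * 9.81 * 83.5 * 0.85) = 181.9710 m^3/s


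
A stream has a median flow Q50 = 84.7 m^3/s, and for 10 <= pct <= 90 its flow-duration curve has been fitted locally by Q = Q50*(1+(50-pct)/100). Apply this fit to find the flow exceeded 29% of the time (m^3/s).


Q = 84.7 * (1 + (50 - 29)/100) = 102.4870 m^3/s


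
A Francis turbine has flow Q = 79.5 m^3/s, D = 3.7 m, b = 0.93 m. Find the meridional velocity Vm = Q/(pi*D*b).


Vm = 79.5 / (pi * 3.7 * 0.93) = 7.3542 m/s


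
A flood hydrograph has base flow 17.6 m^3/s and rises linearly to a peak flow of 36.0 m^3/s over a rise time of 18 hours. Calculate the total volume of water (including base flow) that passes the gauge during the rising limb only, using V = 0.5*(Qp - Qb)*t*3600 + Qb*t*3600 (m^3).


V = 0.5*(36.0 - 17.6)*18*3600 + 17.6*18*3600 = 1.7366e+06 m^3


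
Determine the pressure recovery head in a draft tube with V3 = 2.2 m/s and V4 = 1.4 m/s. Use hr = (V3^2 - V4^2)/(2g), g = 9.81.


hr = (2.2^2 - 1.4^2) / (2*9.81) = 0.1468 m


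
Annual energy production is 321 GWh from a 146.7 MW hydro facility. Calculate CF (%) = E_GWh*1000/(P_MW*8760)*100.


CF = 321 * 1000 / (146.7 * 8760) * 100 = 24.9788 %


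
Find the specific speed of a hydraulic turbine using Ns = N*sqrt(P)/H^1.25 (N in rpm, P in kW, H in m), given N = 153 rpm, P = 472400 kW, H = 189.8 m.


Ns = 153 * 472400^0.5 / 189.8^1.25 = 149.2712


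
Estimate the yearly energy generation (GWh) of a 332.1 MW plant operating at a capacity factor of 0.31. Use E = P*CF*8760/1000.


E = 332.1 * 0.31 * 8760 / 1000 = 901.8508 GWh


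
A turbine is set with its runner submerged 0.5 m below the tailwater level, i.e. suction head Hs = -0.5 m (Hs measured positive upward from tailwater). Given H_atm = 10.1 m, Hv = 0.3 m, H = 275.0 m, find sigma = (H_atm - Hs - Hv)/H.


sigma = (10.1 - (-0.5) - 0.3) / 275.0 = 0.0375


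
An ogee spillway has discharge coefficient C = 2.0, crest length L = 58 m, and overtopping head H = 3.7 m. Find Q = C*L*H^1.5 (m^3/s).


Q = 2.0 * 58 * 3.7^1.5 = 825.5827 m^3/s


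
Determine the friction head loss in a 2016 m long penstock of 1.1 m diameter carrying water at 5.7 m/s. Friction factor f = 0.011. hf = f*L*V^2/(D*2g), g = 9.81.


hf = 0.011 * 2016 * 5.7^2 / (1.1 * 2 * 9.81) = 33.3842 m


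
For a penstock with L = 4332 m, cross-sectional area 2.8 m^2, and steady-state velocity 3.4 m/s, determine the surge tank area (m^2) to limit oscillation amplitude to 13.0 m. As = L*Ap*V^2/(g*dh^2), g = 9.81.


As = 4332 * 2.8 * 3.4^2 / (9.81 * 13.0^2) = 84.5763 m^2


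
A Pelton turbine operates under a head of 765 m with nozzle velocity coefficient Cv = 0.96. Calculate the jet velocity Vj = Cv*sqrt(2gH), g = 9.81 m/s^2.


Vj = 0.96 * sqrt(2*9.81*765) = 117.6120 m/s


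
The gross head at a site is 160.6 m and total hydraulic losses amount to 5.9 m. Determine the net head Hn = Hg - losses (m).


Hn = 160.6 - 5.9 = 154.7000 m


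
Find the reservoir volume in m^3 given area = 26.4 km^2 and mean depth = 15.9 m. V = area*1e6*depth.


V = 26.4 * 1e6 * 15.9 = 4.1976e+08 m^3


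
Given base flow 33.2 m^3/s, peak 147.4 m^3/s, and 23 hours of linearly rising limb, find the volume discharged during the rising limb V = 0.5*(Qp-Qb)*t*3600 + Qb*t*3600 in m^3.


V = 0.5*(147.4 - 33.2)*23*3600 + 33.2*23*3600 = 7.4768e+06 m^3


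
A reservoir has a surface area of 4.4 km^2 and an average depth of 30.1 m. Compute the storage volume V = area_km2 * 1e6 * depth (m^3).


V = 4.4 * 1e6 * 30.1 = 1.3244e+08 m^3


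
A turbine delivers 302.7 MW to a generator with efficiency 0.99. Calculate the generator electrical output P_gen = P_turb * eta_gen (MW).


P_gen = 302.7 * 0.99 = 299.6730 MW


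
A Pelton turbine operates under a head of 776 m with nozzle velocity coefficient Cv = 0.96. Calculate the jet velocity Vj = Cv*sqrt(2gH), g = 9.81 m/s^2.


Vj = 0.96 * sqrt(2*9.81*776) = 118.4545 m/s


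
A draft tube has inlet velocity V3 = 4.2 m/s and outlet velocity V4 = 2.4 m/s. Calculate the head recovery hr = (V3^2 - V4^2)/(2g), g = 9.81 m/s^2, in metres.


hr = (4.2^2 - 2.4^2) / (2*9.81) = 0.6055 m


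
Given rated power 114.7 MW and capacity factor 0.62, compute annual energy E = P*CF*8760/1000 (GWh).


E = 114.7 * 0.62 * 8760 / 1000 = 622.9586 GWh


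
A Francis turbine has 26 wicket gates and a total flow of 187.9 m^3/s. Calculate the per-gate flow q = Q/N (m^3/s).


q = 187.9 / 26 = 7.2269 m^3/s


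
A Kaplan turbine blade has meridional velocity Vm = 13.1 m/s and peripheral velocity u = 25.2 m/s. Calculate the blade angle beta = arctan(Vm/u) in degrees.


beta = arctan(13.1 / 25.2) = 27.4673 degrees


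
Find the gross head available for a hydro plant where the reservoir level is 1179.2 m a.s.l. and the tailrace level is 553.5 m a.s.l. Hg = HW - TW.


Hg = 1179.2 - 553.5 = 625.7000 m


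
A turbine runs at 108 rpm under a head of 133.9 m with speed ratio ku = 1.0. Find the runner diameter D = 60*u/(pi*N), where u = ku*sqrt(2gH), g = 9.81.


u = 1.0 * sqrt(2*9.81*133.9) = 51.2554 m/s
D = 60 * 51.2554 / (pi * 108) = 9.0639 m


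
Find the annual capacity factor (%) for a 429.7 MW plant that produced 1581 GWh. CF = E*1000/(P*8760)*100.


CF = 1581 * 1000 / (429.7 * 8760) * 100 = 42.0013 %


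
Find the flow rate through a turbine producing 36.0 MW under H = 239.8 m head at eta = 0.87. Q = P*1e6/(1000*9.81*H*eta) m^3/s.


Q = 36.0 * 1e6 / (1000 * 9.81 * 239.8 * 0.87) = 17.5900 m^3/s


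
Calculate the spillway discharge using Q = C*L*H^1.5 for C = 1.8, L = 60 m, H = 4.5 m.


Q = 1.8 * 60 * 4.5^1.5 = 1030.9617 m^3/s


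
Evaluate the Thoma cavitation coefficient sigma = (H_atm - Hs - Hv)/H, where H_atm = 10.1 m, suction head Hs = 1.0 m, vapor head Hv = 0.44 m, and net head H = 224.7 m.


sigma = (10.1 - 1.0 - 0.44) / 224.7 = 0.0385


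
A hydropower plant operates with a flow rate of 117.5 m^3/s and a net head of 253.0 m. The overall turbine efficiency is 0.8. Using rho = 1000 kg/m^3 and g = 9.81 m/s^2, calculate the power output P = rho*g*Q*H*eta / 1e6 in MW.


P = 1000 * 9.81 * 117.5 * 253.0 * 0.8 / 1e6 = 233.3014 MW


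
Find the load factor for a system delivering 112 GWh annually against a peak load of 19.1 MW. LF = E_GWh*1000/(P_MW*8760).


LF = 112 * 1000 / (19.1 * 8760) = 0.6694


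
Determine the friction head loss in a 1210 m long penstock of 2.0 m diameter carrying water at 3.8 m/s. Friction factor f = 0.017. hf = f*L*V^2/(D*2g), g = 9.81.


hf = 0.017 * 1210 * 3.8^2 / (2.0 * 2 * 9.81) = 7.5696 m


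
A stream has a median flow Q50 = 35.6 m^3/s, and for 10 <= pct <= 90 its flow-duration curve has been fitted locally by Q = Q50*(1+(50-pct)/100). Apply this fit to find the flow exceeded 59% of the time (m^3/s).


Q = 35.6 * (1 + (50 - 59)/100) = 32.3960 m^3/s


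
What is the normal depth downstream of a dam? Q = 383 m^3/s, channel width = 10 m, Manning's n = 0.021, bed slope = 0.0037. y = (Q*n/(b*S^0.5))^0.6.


y = (383 * 0.021 / (10 * 0.0037^0.5))^0.6 = 4.7075 m


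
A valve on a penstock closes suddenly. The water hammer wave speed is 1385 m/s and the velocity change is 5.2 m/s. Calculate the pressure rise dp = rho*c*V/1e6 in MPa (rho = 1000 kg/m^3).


dp = 1000 * 1385 * 5.2 / 1e6 = 7.2020 MPa


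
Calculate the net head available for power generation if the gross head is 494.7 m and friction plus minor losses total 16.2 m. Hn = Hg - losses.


Hn = 494.7 - 16.2 = 478.5000 m


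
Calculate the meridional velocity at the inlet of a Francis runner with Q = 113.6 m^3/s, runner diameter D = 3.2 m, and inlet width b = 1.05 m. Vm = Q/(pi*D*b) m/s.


Vm = 113.6 / (pi * 3.2 * 1.05) = 10.7619 m/s


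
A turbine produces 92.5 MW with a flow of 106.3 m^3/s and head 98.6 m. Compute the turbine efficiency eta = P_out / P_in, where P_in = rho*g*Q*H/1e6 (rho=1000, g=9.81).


P_in = 1000 * 9.81 * 106.3 * 98.6 / 1e6 = 102.8204 MW
eta = 92.5 / 102.8204 = 0.8996


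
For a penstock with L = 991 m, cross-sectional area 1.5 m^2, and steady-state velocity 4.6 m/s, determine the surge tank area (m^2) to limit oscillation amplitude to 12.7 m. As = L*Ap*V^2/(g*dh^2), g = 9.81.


As = 991 * 1.5 * 4.6^2 / (9.81 * 12.7^2) = 19.8794 m^2


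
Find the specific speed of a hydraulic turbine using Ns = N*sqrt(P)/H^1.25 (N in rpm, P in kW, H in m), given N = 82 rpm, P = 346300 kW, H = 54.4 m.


Ns = 82 * 346300^0.5 / 54.4^1.25 = 326.6190


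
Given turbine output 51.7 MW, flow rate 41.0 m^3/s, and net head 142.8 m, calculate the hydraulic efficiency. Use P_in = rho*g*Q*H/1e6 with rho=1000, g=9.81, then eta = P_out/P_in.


P_in = 1000 * 9.81 * 41.0 * 142.8 / 1e6 = 57.4356 MW
eta = 51.7 / 57.4356 = 0.9001


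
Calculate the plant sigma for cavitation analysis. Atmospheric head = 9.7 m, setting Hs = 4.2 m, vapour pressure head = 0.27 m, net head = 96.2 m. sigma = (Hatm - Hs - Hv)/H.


sigma = (9.7 - 4.2 - 0.27) / 96.2 = 0.0544


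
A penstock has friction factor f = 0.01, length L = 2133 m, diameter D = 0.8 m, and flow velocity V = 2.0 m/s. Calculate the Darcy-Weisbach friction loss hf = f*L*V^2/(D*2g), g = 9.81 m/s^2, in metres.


hf = 0.01 * 2133 * 2.0^2 / (0.8 * 2 * 9.81) = 5.4358 m


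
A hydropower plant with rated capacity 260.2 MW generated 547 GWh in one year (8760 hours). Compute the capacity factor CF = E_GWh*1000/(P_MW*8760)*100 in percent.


CF = 547 * 1000 / (260.2 * 8760) * 100 = 23.9980 %


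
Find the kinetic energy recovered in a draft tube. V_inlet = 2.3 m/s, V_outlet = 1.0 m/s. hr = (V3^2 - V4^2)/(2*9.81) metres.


hr = (2.3^2 - 1.0^2) / (2*9.81) = 0.2187 m


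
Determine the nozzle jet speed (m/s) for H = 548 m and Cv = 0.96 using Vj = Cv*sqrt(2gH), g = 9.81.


Vj = 0.96 * sqrt(2*9.81*548) = 99.5431 m/s


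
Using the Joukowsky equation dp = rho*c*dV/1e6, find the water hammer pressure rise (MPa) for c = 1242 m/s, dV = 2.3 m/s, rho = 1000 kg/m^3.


dp = 1000 * 1242 * 2.3 / 1e6 = 2.8566 MPa


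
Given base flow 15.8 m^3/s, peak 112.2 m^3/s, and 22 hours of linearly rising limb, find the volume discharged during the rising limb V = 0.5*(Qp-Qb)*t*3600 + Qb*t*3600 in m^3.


V = 0.5*(112.2 - 15.8)*22*3600 + 15.8*22*3600 = 5.0688e+06 m^3


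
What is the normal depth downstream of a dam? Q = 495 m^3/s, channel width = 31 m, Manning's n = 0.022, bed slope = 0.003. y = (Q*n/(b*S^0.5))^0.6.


y = (495 * 0.022 / (31 * 0.003^0.5))^0.6 = 3.0497 m


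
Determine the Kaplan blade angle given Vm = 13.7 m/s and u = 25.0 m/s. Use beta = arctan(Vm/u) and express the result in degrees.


beta = arctan(13.7 / 25.0) = 28.7227 degrees


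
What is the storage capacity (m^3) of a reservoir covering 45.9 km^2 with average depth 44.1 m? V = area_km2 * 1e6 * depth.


V = 45.9 * 1e6 * 44.1 = 2.0242e+09 m^3


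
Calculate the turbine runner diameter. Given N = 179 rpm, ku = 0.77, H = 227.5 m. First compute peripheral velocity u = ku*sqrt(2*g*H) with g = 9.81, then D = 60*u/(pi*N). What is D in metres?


u = 0.77 * sqrt(2*9.81*227.5) = 51.4435 m/s
D = 60 * 51.4435 / (pi * 179) = 5.4888 m


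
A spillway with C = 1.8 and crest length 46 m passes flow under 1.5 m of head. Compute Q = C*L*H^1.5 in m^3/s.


Q = 1.8 * 46 * 1.5^1.5 = 152.1133 m^3/s


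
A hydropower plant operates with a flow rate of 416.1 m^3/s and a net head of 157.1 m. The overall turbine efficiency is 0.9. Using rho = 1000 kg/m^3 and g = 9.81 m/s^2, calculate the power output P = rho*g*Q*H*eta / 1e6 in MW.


P = 1000 * 9.81 * 416.1 * 157.1 * 0.9 / 1e6 = 577.1456 MW


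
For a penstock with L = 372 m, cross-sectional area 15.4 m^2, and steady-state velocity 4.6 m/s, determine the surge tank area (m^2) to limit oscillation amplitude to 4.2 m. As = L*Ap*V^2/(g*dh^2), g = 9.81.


As = 372 * 15.4 * 4.6^2 / (9.81 * 4.2^2) = 700.5058 m^2


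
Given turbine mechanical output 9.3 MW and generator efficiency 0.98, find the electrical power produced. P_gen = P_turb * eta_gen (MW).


P_gen = 9.3 * 0.98 = 9.1140 MW


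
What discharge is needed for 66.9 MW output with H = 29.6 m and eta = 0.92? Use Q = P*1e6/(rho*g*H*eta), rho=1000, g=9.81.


Q = 66.9 * 1e6 / (1000 * 9.81 * 29.6 * 0.92) = 250.4249 m^3/s


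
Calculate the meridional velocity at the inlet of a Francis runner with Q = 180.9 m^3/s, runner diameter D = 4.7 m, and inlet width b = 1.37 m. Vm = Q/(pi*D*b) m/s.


Vm = 180.9 / (pi * 4.7 * 1.37) = 8.9427 m/s


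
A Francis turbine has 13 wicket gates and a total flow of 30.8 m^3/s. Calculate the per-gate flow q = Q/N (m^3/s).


q = 30.8 / 13 = 2.3692 m^3/s


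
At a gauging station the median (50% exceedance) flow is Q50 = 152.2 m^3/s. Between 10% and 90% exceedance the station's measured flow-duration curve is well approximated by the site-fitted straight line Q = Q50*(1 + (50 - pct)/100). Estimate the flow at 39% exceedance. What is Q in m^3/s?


Q = 152.2 * (1 + (50 - 39)/100) = 168.9420 m^3/s


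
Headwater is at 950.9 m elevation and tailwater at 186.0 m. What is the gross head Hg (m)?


Hg = 950.9 - 186.0 = 764.9000 m


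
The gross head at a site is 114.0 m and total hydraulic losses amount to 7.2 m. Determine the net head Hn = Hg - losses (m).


Hn = 114.0 - 7.2 = 106.8000 m


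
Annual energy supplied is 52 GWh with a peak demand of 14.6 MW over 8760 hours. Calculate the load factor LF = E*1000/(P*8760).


LF = 52 * 1000 / (14.6 * 8760) = 0.4066


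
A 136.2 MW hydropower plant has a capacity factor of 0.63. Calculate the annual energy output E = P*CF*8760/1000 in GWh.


E = 136.2 * 0.63 * 8760 / 1000 = 751.6606 GWh


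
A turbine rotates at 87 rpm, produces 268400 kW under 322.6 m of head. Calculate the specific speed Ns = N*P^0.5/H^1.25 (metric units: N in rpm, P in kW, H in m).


Ns = 87 * 268400^0.5 / 322.6^1.25 = 32.9670


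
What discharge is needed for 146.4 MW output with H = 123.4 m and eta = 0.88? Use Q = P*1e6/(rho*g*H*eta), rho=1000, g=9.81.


Q = 146.4 * 1e6 / (1000 * 9.81 * 123.4 * 0.88) = 137.4277 m^3/s


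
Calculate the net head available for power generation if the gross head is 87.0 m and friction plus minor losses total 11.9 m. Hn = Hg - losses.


Hn = 87.0 - 11.9 = 75.1000 m


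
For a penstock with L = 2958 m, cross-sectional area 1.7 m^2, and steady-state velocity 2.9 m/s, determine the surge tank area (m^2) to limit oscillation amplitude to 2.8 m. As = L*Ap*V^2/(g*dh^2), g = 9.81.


As = 2958 * 1.7 * 2.9^2 / (9.81 * 2.8^2) = 549.8675 m^2


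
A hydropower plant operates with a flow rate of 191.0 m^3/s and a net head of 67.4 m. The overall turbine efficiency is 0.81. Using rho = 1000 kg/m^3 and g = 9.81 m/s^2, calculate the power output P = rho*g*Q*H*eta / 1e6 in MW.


P = 1000 * 9.81 * 191.0 * 67.4 * 0.81 / 1e6 = 102.2933 MW


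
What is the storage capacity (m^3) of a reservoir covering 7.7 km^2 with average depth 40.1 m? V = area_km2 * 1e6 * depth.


V = 7.7 * 1e6 * 40.1 = 3.0877e+08 m^3


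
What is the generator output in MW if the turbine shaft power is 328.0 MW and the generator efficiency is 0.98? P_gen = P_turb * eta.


P_gen = 328.0 * 0.98 = 321.4400 MW


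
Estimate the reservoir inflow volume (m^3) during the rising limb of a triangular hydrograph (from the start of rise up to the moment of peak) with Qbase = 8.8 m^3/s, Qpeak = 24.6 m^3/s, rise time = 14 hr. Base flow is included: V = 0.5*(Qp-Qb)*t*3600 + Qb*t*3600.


V = 0.5*(24.6 - 8.8)*14*3600 + 8.8*14*3600 = 841680.0000 m^3


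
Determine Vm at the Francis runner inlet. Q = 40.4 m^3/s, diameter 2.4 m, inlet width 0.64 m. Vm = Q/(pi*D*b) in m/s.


Vm = 40.4 / (pi * 2.4 * 0.64) = 8.3722 m/s


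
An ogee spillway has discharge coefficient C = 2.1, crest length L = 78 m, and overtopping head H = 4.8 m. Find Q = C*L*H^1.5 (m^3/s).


Q = 2.1 * 78 * 4.8^1.5 = 1722.5655 m^3/s


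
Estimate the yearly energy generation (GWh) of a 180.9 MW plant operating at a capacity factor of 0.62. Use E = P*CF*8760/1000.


E = 180.9 * 0.62 * 8760 / 1000 = 982.5041 GWh


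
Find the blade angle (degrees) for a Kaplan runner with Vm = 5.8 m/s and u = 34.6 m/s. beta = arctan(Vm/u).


beta = arctan(5.8 / 34.6) = 9.5160 degrees


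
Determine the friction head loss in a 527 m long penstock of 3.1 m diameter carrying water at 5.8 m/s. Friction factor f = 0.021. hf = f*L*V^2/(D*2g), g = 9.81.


hf = 0.021 * 527 * 5.8^2 / (3.1 * 2 * 9.81) = 6.1210 m


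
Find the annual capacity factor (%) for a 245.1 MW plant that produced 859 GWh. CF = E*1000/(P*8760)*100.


CF = 859 * 1000 / (245.1 * 8760) * 100 = 40.0079 %


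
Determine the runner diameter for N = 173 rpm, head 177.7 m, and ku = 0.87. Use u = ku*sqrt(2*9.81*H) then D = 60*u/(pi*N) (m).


u = 0.87 * sqrt(2*9.81*177.7) = 51.3703 m/s
D = 60 * 51.3703 / (pi * 173) = 5.6711 m


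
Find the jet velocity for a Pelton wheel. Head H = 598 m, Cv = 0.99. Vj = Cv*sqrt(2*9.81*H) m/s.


Vj = 0.99 * sqrt(2*9.81*598) = 107.2347 m/s


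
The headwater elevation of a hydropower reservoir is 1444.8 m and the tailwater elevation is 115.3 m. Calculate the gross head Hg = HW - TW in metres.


Hg = 1444.8 - 115.3 = 1329.5000 m


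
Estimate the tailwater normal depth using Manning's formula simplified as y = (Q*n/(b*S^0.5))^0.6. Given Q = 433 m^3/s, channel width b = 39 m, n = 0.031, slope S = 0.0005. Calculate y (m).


y = (433 * 0.031 / (39 * 0.0005^0.5))^0.6 = 5.1568 m
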